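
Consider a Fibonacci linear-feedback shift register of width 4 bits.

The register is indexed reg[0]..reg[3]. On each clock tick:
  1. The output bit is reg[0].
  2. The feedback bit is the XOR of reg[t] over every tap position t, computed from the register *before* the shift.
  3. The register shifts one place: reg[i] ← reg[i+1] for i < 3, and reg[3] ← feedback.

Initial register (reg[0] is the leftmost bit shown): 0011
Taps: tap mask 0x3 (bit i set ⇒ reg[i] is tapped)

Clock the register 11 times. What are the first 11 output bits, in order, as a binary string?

00110101111

tick  register→output (feedback)
  0  0011→0 (0)
  1  0110→0 (1)
  2  1101→1 (0)
  3  1010→1 (1)
  4  0101→0 (1)
  5  1011→1 (1)
  6  0111→0 (1)
  7  1111→1 (0)
  8  1110→1 (0)
  9  1100→1 (0)
 10  1000→1 (1)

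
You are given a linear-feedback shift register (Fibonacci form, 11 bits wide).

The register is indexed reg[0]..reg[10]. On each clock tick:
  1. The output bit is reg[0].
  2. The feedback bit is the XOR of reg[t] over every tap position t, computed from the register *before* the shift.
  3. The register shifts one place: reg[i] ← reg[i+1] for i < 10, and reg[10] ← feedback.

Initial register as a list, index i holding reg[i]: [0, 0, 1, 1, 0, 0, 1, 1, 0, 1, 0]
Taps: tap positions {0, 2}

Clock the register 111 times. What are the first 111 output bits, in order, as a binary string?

001100110101111111000100000110101000111000010110110010011011110111101001010010011000110111110111010001010100101

k : reg_k → out_k, fb_k
0: 00110011010 → 0, fb=1
1: 01100110101 → 0, fb=1
2: 11001101011 → 1, fb=1
3: 10011010111 → 1, fb=1
4: 00110101111 → 0, fb=1
5: 01101011111 → 0, fb=1
6: 11010111111 → 1, fb=1
7: 10101111111 → 1, fb=0
8: 01011111110 → 0, fb=0
9: 10111111100 → 1, fb=0
10: 01111111000 → 0, fb=1
11: 11111110001 → 1, fb=0
12: 11111100010 → 1, fb=0
13: 11111000100 → 1, fb=0
14: 11110001000 → 1, fb=0
15: 11100010000 → 1, fb=0
16: 11000100000 → 1, fb=1
17: 10001000001 → 1, fb=1
18: 00010000011 → 0, fb=0
19: 00100000110 → 0, fb=1
20: 01000001101 → 0, fb=0
21: 10000011010 → 1, fb=1
22: 00000110101 → 0, fb=0
23: 00001101010 → 0, fb=0
24: 00011010100 → 0, fb=0
25: 00110101000 → 0, fb=1
26: 01101010001 → 0, fb=1
27: 11010100011 → 1, fb=1
28: 10101000111 → 1, fb=0
29: 01010001110 → 0, fb=0
30: 10100011100 → 1, fb=0
31: 01000111000 → 0, fb=0
32: 10001110000 → 1, fb=1
33: 00011100001 → 0, fb=0
34: 00111000010 → 0, fb=1
35: 01110000101 → 0, fb=1
36: 11100001011 → 1, fb=0
37: 11000010110 → 1, fb=1
38: 10000101101 → 1, fb=1
39: 00001011011 → 0, fb=0
40: 00010110110 → 0, fb=0
41: 00101101100 → 0, fb=1
42: 01011011001 → 0, fb=0
43: 10110110010 → 1, fb=0
44: 01101100100 → 0, fb=1
45: 11011001001 → 1, fb=1
46: 10110010011 → 1, fb=0
47: 01100100110 → 0, fb=1
48: 11001001101 → 1, fb=1
49: 10010011011 → 1, fb=1
50: 00100110111 → 0, fb=1
51: 01001101111 → 0, fb=0
52: 10011011110 → 1, fb=1
53: 00110111101 → 0, fb=1
54: 01101111011 → 0, fb=1
55: 11011110111 → 1, fb=1
56: 10111101111 → 1, fb=0
57: 01111011110 → 0, fb=1
58: 11110111101 → 1, fb=0
59: 11101111010 → 1, fb=0
60: 11011110100 → 1, fb=1
61: 10111101001 → 1, fb=0
62: 01111010010 → 0, fb=1
63: 11110100101 → 1, fb=0
64: 11101001010 → 1, fb=0
65: 11010010100 → 1, fb=1
66: 10100101001 → 1, fb=0
67: 01001010010 → 0, fb=0
68: 10010100100 → 1, fb=1
69: 00101001001 → 0, fb=1
70: 01010010011 → 0, fb=0
71: 10100100110 → 1, fb=0
72: 01001001100 → 0, fb=0
73: 10010011000 → 1, fb=1
74: 00100110001 → 0, fb=1
75: 01001100011 → 0, fb=0
76: 10011000110 → 1, fb=1
77: 00110001101 → 0, fb=1
78: 01100011011 → 0, fb=1
79: 11000110111 → 1, fb=1
80: 10001101111 → 1, fb=1
81: 00011011111 → 0, fb=0
82: 00110111110 → 0, fb=1
83: 01101111101 → 0, fb=1
84: 11011111011 → 1, fb=1
85: 10111110111 → 1, fb=0
86: 01111101110 → 0, fb=1
87: 11111011101 → 1, fb=0
88: 11110111010 → 1, fb=0
89: 11101110100 → 1, fb=0
90: 11011101000 → 1, fb=1
91: 10111010001 → 1, fb=0
92: 01110100010 → 0, fb=1
93: 11101000101 → 1, fb=0
94: 11010001010 → 1, fb=1
95: 10100010101 → 1, fb=0
96: 01000101010 → 0, fb=0
97: 10001010100 → 1, fb=1
98: 00010101001 → 0, fb=0
99: 00101010010 → 0, fb=1
100: 01010100101 → 0, fb=0
101: 10101001010 → 1, fb=0
102: 01010010100 → 0, fb=0
103: 10100101000 → 1, fb=0
104: 01001010000 → 0, fb=0
105: 10010100000 → 1, fb=1
106: 00101000001 → 0, fb=1
107: 01010000011 → 0, fb=0
108: 10100000110 → 1, fb=0
109: 01000001100 → 0, fb=0
110: 10000011000 → 1, fb=1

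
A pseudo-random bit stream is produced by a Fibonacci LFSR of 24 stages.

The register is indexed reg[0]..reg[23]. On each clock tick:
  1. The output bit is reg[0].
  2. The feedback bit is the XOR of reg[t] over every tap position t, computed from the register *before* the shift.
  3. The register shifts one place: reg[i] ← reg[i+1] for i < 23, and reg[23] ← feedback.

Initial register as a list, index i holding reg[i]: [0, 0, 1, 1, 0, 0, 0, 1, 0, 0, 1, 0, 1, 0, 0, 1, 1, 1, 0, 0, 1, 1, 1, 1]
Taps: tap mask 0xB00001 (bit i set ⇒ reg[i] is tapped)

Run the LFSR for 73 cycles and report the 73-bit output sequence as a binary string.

0011000100101001110011111101101010011101001011110111110010000110111010001

k : reg_k → out_k, fb_k
0: 001100010010100111001111 → 0, fb=1
1: 011000100101001110011111 → 0, fb=1
2: 110001001010011100111111 → 1, fb=0
3: 100010010100111001111110 → 1, fb=1
4: 000100101001110011111101 → 0, fb=1
5: 001001010011100111111011 → 0, fb=0
6: 010010100111001111110110 → 0, fb=1
7: 100101001110011111101101 → 1, fb=0
8: 001010011100111111011010 → 0, fb=1
9: 010100111001111110110101 → 0, fb=0
10: 101001110011111101101010 → 1, fb=0
11: 010011100111111011010100 → 0, fb=1
12: 100111001111110110101001 → 1, fb=1
13: 001110011111101101010011 → 0, fb=1
14: 011100111111011010100111 → 0, fb=0
15: 111001111110110101001110 → 1, fb=1
16: 110011111101101010011101 → 1, fb=0
17: 100111111011010100111010 → 1, fb=0
18: 001111110110101001110100 → 0, fb=1
19: 011111101101010011101001 → 0, fb=0
20: 111111011010100111010010 → 1, fb=1
21: 111110110101001110100101 → 1, fb=1
22: 111101101010011101001011 → 1, fb=1
23: 111011010100111010010111 → 1, fb=1
24: 110110101001110100101111 → 1, fb=0
25: 101101010011101001011110 → 1, fb=1
26: 011010100111010010111101 → 0, fb=1
27: 110101001110100101111011 → 1, fb=1
28: 101010011101001011110111 → 1, fb=1
29: 010100111010010111101111 → 0, fb=1
30: 101001110100101111011111 → 1, fb=0
31: 010011101001011110111110 → 0, fb=0
32: 100111010010111101111100 → 1, fb=1
33: 001110100101111011111001 → 0, fb=0
34: 011101001011110111110010 → 0, fb=0
35: 111010010111101111100100 → 1, fb=0
36: 110100101111011111001000 → 1, fb=0
37: 101001011110111110010000 → 1, fb=1
38: 010010111101111100100001 → 0, fb=1
39: 100101111011111001000011 → 1, fb=0
40: 001011110111110010000110 → 0, fb=1
41: 010111101111100100001101 → 0, fb=1
42: 101111011111001000011011 → 1, fb=1
43: 011110111110010000110111 → 0, fb=0
44: 111101111100100001101110 → 1, fb=1
45: 111011111001000011011101 → 1, fb=0
46: 110111110010000110111010 → 1, fb=0
47: 101111100100001101110100 → 1, fb=0
48: 011111001000011011101000 → 0, fb=1
49: 111110010000110111010001 → 1, fb=0
50: 111100100001101110100010 → 1, fb=1
51: 111001000011011101000101 → 1, fb=1
52: 110010000110111010001011 → 1, fb=1
53: 100100001101110100010111 → 1, fb=1
54: 001000011011101000101111 → 0, fb=1
55: 010000110111010001011111 → 0, fb=1
56: 100001101110100010111111 → 1, fb=0
57: 000011011101000101111110 → 0, fb=0
58: 000110111010001011111100 → 0, fb=0
59: 001101110100010111111000 → 0, fb=1
60: 011011101000101111110001 → 0, fb=1
61: 110111010001011111100011 → 1, fb=0
62: 101110100010111111000110 → 1, fb=0
63: 011101000101111110001100 → 0, fb=0
64: 111010001011111100011000 → 1, fb=0
65: 110100010111111000110000 → 1, fb=1
66: 101000101111110001100001 → 1, fb=0
67: 010001011111100011000010 → 0, fb=0
68: 100010111111000110000100 → 1, fb=0
69: 000101111110001100001000 → 0, fb=1
70: 001011111100011000010001 → 0, fb=1
71: 010111111000110000100011 → 0, fb=1
72: 101111110001100001000111 → 1, fb=1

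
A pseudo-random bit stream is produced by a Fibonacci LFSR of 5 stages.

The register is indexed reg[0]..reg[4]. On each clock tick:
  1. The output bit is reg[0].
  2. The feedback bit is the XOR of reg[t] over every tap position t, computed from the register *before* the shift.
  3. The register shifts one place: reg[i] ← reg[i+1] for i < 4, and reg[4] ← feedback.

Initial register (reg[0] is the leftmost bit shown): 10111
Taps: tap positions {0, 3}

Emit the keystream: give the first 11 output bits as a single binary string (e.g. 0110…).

10111011000

k : reg_k → out_k, fb_k
0: 10111 → 1, fb=0
1: 01110 → 0, fb=1
2: 11101 → 1, fb=1
3: 11011 → 1, fb=0
4: 10110 → 1, fb=0
5: 01100 → 0, fb=0
6: 11000 → 1, fb=1
7: 10001 → 1, fb=1
8: 00011 → 0, fb=1
9: 00111 → 0, fb=1
10: 01111 → 0, fb=1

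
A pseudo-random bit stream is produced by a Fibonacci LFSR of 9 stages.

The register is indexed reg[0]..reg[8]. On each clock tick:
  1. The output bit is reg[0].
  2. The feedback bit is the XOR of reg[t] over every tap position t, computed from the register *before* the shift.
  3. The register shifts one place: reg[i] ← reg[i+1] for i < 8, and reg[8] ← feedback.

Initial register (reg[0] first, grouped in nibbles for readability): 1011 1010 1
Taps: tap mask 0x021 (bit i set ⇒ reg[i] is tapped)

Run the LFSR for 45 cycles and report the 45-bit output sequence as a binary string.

step | reg (before) | out | fb
   0 | 101110101 | 1 | 1
   1 | 011101011 | 0 | 1
   2 | 111010111 | 1 | 1
   3 | 110101111 | 1 | 0
   4 | 101011110 | 1 | 0
   5 | 010111100 | 0 | 1
   6 | 101111001 | 1 | 0
   7 | 011110010 | 0 | 0
   8 | 111100100 | 1 | 1
   9 | 111001001 | 1 | 0
  10 | 110010010 | 1 | 1
  11 | 100100101 | 1 | 1
  12 | 001001011 | 0 | 1
  13 | 010010111 | 0 | 0
  14 | 100101110 | 1 | 0
  15 | 001011100 | 0 | 1
  16 | 010111001 | 0 | 1
  17 | 101110011 | 1 | 1
  18 | 011100111 | 0 | 0
  19 | 111001110 | 1 | 0
  20 | 110011100 | 1 | 0
  21 | 100111000 | 1 | 0
  22 | 001110000 | 0 | 0
  23 | 011100000 | 0 | 0
  24 | 111000000 | 1 | 1
  25 | 110000001 | 1 | 1
  26 | 100000011 | 1 | 1
  27 | 000000111 | 0 | 0
  28 | 000001110 | 0 | 1
  29 | 000011101 | 0 | 1
  30 | 000111011 | 0 | 1
  31 | 001110111 | 0 | 0
  32 | 011101110 | 0 | 1
  33 | 111011101 | 1 | 0
  34 | 110111010 | 1 | 0
  35 | 101110100 | 1 | 1
  36 | 011101001 | 0 | 1
  37 | 111010011 | 1 | 1
  38 | 110100111 | 1 | 1
  39 | 101001111 | 1 | 0
  40 | 010011110 | 0 | 1
  41 | 100111101 | 1 | 0
  42 | 001111010 | 0 | 1
  43 | 011110101 | 0 | 0
  44 | 111101010 | 1 | 0

101110101111001001011100111000000111011101001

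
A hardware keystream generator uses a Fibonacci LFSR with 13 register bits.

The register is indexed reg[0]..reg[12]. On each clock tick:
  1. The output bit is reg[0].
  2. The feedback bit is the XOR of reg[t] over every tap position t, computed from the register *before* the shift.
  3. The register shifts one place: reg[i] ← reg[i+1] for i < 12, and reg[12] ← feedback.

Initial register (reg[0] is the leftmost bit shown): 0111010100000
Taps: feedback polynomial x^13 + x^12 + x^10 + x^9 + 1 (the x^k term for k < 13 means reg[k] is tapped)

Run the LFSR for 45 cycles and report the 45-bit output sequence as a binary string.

tick  register→output (feedback)
  0  0111010100000→0 (0)
  1  1110101000000→1 (1)
  2  1101010000001→1 (0)
  3  1010100000010→1 (1)
  4  0101000000101→0 (0)
  5  1010000001010→1 (0)
  6  0100000010100→0 (1)
  7  1000000101001→1 (1)
  8  0000001010011→0 (1)
  9  0000010100111→0 (0)
 10  0000101001110→0 (0)
 11  0001010011100→0 (0)
 12  0010100111000→0 (1)
 13  0101001110001→0 (1)
 14  1010011100011→1 (0)
 15  0100111000110→0 (1)
 16  1001110001101→1 (0)
 17  0011100011010→0 (1)
 18  0111000110101→0 (0)
 19  1110001101010→1 (0)
 20  1100011010100→1 (0)
 21  1000110101000→1 (0)
 22  0001101010000→0 (0)
 23  0011010100000→0 (0)
 24  0110101000000→0 (0)
 25  1101010000000→1 (1)
 26  1010100000001→1 (0)
 27  0101000000010→0 (0)
 28  1010000000100→1 (0)
 29  0100000001000→0 (1)
 30  1000000010001→1 (0)
 31  0000000100010→0 (0)
 32  0000001000100→0 (1)
 33  0000010001001→0 (0)
 34  0000100010010→0 (0)
 35  0001000100100→0 (1)
 36  0010001001001→0 (0)
 37  0100010010010→0 (0)
 38  1000100100100→1 (0)
 39  0001001001000→0 (1)
 40  0010010010001→0 (1)
 41  0100100100011→0 (1)
 42  1001001000111→1 (1)
 43  0010010001111→0 (1)
 44  0100100011111→0 (1)

011101010000001010011100011010100000001000100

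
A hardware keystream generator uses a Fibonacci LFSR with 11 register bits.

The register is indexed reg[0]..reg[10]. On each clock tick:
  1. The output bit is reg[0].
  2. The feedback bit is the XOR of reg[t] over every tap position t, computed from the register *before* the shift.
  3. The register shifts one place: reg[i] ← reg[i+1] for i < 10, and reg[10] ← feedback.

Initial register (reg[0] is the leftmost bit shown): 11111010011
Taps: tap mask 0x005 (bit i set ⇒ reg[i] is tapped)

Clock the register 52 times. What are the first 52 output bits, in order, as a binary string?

tick  register→output (feedback)
  0  11111010011→1 (0)
  1  11110100110→1 (0)
  2  11101001100→1 (0)
  3  11010011000→1 (1)
  4  10100110001→1 (0)
  5  01001100010→0 (0)
  6  10011000100→1 (1)
  7  00110001001→0 (1)
  8  01100010011→0 (1)
  9  11000100111→1 (1)
 10  10001001111→1 (1)
 11  00010011111→0 (0)
 12  00100111110→0 (1)
 13  01001111101→0 (0)
 14  10011111010→1 (1)
 15  00111110101→0 (1)
 16  01111101011→0 (1)
 17  11111010111→1 (0)
 18  11110101110→1 (0)
 19  11101011100→1 (0)
 20  11010111000→1 (1)
 21  10101110001→1 (0)
 22  01011100010→0 (0)
 23  10111000100→1 (0)
 24  01110001000→0 (1)
 25  11100010001→1 (0)
 26  11000100010→1 (1)
 27  10001000101→1 (1)
 28  00010001011→0 (0)
 29  00100010110→0 (1)
 30  01000101101→0 (0)
 31  10001011010→1 (1)
 32  00010110101→0 (0)
 33  00101101010→0 (1)
 34  01011010101→0 (0)
 35  10110101010→1 (0)
 36  01101010100→0 (1)
 37  11010101001→1 (1)
 38  10101010011→1 (0)
 39  01010100110→0 (0)
 40  10101001100→1 (0)
 41  01010011000→0 (0)
 42  10100110000→1 (0)
 43  01001100000→0 (0)
 44  10011000000→1 (1)
 45  00110000001→0 (1)
 46  01100000011→0 (1)
 47  11000000111→1 (1)
 48  10000001111→1 (1)
 49  00000011111→0 (0)
 50  00000111110→0 (0)
 51  00001111100→0 (0)

1111101001100010011111010111000100010110101010011000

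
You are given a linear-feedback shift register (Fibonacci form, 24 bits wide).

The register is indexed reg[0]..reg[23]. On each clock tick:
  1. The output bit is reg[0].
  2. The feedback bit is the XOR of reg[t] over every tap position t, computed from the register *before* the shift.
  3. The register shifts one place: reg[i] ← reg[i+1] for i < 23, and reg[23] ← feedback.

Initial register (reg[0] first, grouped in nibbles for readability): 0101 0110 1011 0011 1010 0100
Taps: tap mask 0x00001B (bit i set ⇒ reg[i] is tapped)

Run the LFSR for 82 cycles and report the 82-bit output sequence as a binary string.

tick  register→output (feedback)
  0  010101101011001110100100→0 (0)
  1  101011010110011101001000→1 (0)
  2  010110101100111010010000→0 (1)
  3  101101011001110100100001→1 (0)
  4  011010110011101001000010→0 (0)
  5  110101100111010010000100→1 (1)
  6  101011001110100100001001→1 (0)
  7  010110011101001000010010→0 (1)
  8  101100111010010000100101→1 (0)
  9  011001110100100001001010→0 (1)
 10  110011101001000010010101→1 (1)
 11  100111010010000100101011→1 (1)
 12  001110100100001001010111→0 (0)
 13  011101001000010010101110→0 (0)
 14  111010010000100101011100→1 (1)
 15  110100100001001010111001→1 (1)
 16  101001000010010101110011→1 (1)
 17  010010000100101011100111→0 (0)
 18  100100001001010111001110→1 (0)
 19  001000010010101110011100→0 (0)
 20  010000100101011100111000→0 (1)
 21  100001001010111001110001→1 (1)
 22  000010010101110011100011→0 (1)
 23  000100101011100111000111→0 (1)
 24  001001010111001110001111→0 (0)
 25  010010101110011100011110→0 (0)
 26  100101011100111000111100→1 (0)
 27  001010111001110001111000→0 (1)
 28  010101110011100011110001→0 (0)
 29  101011100111000111100010→1 (0)
 30  010111001110001111000100→0 (1)
 31  101110011100011110001001→1 (1)
 32  011100111000111100010011→0 (0)
 33  111001110001111000100110→1 (0)
 34  110011100011110001001100→1 (1)
 35  100111000111100010011001→1 (1)
 36  001110001111000100110011→0 (0)
 37  011100011110001001100110→0 (0)
 38  111000111100010011001100→1 (0)
 39  110001111000100110011000→1 (0)
 40  100011110001001100110000→1 (0)
 41  000111100010011001100000→0 (0)
 42  001111000100110011000000→0 (0)
 43  011110001001100110000000→0 (1)
 44  111100010011001100000001→1 (1)
 45  111000100110011000000011→1 (0)
 46  110001001100110000000110→1 (0)
 47  100010011001100000001100→1 (0)
 48  000100110011000000011000→0 (1)
 49  001001100110000000110001→0 (0)
 50  010011001100000001100010→0 (0)
 51  100110011000000011000100→1 (1)
 52  001100110000000110001001→0 (1)
 53  011001100000001100010011→0 (1)
 54  110011000000011000100111→1 (1)
 55  100110000000110001001111→1 (1)
 56  001100000001100010011111→0 (1)
 57  011000000011000100111111→0 (1)
 58  110000000110001001111111→1 (0)
 59  100000001100010011111110→1 (1)
 60  000000011000100111111101→0 (0)
 61  000000110001001111111010→0 (0)
 62  000001100010011111110100→0 (0)
 63  000011000100111111101000→0 (1)
 64  000110001001111111010001→0 (0)
 65  001100010011111110100010→0 (1)
 66  011000100111111101000101→0 (1)
 67  110001001111111010001011→1 (0)
 68  100010011111110100010110→1 (0)
 69  000100111111101000101100→0 (1)
 70  001001111111010001011001→0 (0)
 71  010011111110100010110010→0 (0)
 72  100111111101000101100100→1 (1)
 73  001111111010001011001001→0 (0)
 74  011111110100010110010010→0 (1)
 75  111111101000101100100101→1 (0)
 76  111111010001011001001010→1 (0)
 77  111110100010110010010100→1 (0)
 78  111101000101100100101000→1 (1)
 79  111010001011001001010001→1 (1)
 80  110100010110010010100011→1 (1)
 81  101000101100100101000111→1 (1)

0101011010110011101001000010010101110011100011110001001100110000000110001001111111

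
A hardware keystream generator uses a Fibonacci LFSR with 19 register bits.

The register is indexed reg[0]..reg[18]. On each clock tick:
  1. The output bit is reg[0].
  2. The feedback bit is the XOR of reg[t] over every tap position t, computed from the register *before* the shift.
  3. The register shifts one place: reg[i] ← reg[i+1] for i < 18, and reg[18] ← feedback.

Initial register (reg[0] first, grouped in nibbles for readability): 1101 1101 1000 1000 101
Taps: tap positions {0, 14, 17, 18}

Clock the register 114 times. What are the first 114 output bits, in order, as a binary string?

110111011000100010100101011110001010110010111000101011010010010110010111011111110000111000010010100111000011010010

step | reg (before) | out | fb
   0 | 1101110110001000101 | 1 | 0
   1 | 1011101100010001010 | 1 | 0
   2 | 0111011000100010100 | 0 | 1
   3 | 1110110001000101001 | 1 | 0
   4 | 1101100010001010010 | 1 | 1
   5 | 1011000100010100101 | 1 | 0
   6 | 0110001000101001010 | 0 | 1
   7 | 1100010001010010101 | 1 | 1
   8 | 1000100010100101011 | 1 | 1
   9 | 0001000101001010111 | 0 | 1
  10 | 0010001010010101111 | 0 | 0
  11 | 0100010100101011110 | 0 | 0
  12 | 1000101001010111100 | 1 | 0
  13 | 0001010010101111000 | 0 | 1
  14 | 0010100101011110001 | 0 | 0
  15 | 0101001010111100010 | 0 | 1
  16 | 1010010101111000101 | 1 | 0
  17 | 0100101011110001010 | 0 | 1
  18 | 1001010111100010101 | 1 | 1
  19 | 0010101111000101011 | 0 | 0
  20 | 0101011110001010110 | 0 | 0
  21 | 1010111100010101100 | 1 | 1
  22 | 0101111000101011001 | 0 | 0
  23 | 1011110001010110010 | 1 | 1
  24 | 0111100010101100101 | 0 | 1
  25 | 1111000101011001011 | 1 | 1
  26 | 1110001010110010111 | 1 | 0
  27 | 1100010101100101110 | 1 | 0
  28 | 1000101011001011100 | 1 | 0
  29 | 0001010110010111000 | 0 | 1
  30 | 0010101100101110001 | 0 | 0
  31 | 0101011001011100010 | 0 | 1
  32 | 1010110010111000101 | 1 | 0
  33 | 0101100101110001010 | 0 | 1
  34 | 1011001011100010101 | 1 | 1
  35 | 0110010111000101011 | 0 | 0
  36 | 1100101110001010110 | 1 | 1
  37 | 1001011100010101101 | 1 | 0
  38 | 0010111000101011010 | 0 | 0
  39 | 0101110001010110100 | 0 | 1
  40 | 1011100010101101001 | 1 | 0
  41 | 0111000101011010010 | 0 | 0
  42 | 1110001010110100100 | 1 | 1
  43 | 1100010101101001001 | 1 | 0
  44 | 1000101011010010010 | 1 | 1
  45 | 0001010110100100101 | 0 | 1
  46 | 0010101101001001011 | 0 | 0
  47 | 0101011010010010110 | 0 | 0
  48 | 1010110100100101100 | 1 | 1
  49 | 0101101001001011001 | 0 | 0
  50 | 1011010010010110010 | 1 | 1
  51 | 0110100100101100101 | 0 | 1
  52 | 1101001001011001011 | 1 | 1
  53 | 1010010010110010111 | 1 | 0
  54 | 0100100101100101110 | 0 | 1
  55 | 1001001011001011101 | 1 | 1
  56 | 0010010110010111011 | 0 | 1
  57 | 0100101100101110111 | 0 | 1
  58 | 1001011001011101111 | 1 | 1
  59 | 0010110010111011111 | 0 | 1
  60 | 0101100101110111111 | 0 | 1
  61 | 1011001011101111111 | 1 | 0
  62 | 0110010111011111110 | 0 | 0
  63 | 1100101110111111100 | 1 | 0
  64 | 1001011101111111000 | 1 | 0
  65 | 0010111011111110000 | 0 | 1
  66 | 0101110111111100001 | 0 | 1
  67 | 1011101111111000011 | 1 | 1
  68 | 0111011111110000111 | 0 | 0
  69 | 1110111111100001110 | 1 | 0
  70 | 1101111111000011100 | 1 | 0
  71 | 1011111110000111000 | 1 | 0
  72 | 0111111100001110000 | 0 | 1
  73 | 1111111000011100001 | 1 | 0
  74 | 1111110000111000010 | 1 | 0
  75 | 1111100001110000100 | 1 | 1
  76 | 1111000011100001001 | 1 | 0
  77 | 1110000111000010010 | 1 | 1
  78 | 1100001110000100101 | 1 | 0
  79 | 1000011100001001010 | 1 | 0
  80 | 0000111000010010100 | 0 | 1
  81 | 0001110000100101001 | 0 | 1
  82 | 0011100001001010011 | 0 | 1
  83 | 0111000010010100111 | 0 | 0
  84 | 1110000100101001110 | 1 | 0
  85 | 1100001001010011100 | 1 | 0
  86 | 1000010010100111000 | 1 | 0
  87 | 0000100101001110000 | 0 | 1
  88 | 0001001010011100001 | 0 | 1
  89 | 0010010100111000011 | 0 | 0
  90 | 0100101001110000110 | 0 | 1
  91 | 1001010011100001101 | 1 | 0
  92 | 0010100111000011010 | 0 | 0
  93 | 0101001110000110100 | 0 | 1
  94 | 1010011100001101001 | 1 | 0
  95 | 0100111000011010010 | 0 | 0
  96 | 1001110000110100100 | 1 | 1
  97 | 0011100001101001001 | 0 | 1
  98 | 0111000011010010011 | 0 | 1
  99 | 1110000110100100111 | 1 | 1
 100 | 1100001101001001111 | 1 | 1
 101 | 1000011010010011111 | 1 | 0
 102 | 0000110100100111110 | 0 | 0
 103 | 0001101001001111100 | 0 | 1
 104 | 0011010010011111001 | 0 | 0
 105 | 0110100100111110010 | 0 | 0
 106 | 1101001001111100100 | 1 | 1
 107 | 1010010011111001001 | 1 | 0
 108 | 0100100111110010010 | 0 | 0
 109 | 1001001111100100100 | 1 | 1
 110 | 0010011111001001001 | 0 | 1
 111 | 0100111110010010011 | 0 | 1
 112 | 1001111100100100111 | 1 | 1
 113 | 0011111001001001111 | 0 | 0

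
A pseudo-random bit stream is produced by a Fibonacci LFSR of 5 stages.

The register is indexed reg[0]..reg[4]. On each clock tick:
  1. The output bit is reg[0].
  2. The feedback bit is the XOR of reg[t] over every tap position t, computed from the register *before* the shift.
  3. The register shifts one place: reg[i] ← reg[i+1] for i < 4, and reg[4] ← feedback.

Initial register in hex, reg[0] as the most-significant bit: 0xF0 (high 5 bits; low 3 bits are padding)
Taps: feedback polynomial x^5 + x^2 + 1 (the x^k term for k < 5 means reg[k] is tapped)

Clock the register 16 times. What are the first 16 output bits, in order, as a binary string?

tick  register→output (feedback)
  0  11110→1 (0)
  1  11100→1 (0)
  2  11000→1 (1)
  3  10001→1 (1)
  4  00011→0 (0)
  5  00110→0 (1)
  6  01101→0 (1)
  7  11011→1 (1)
  8  10111→1 (0)
  9  01110→0 (1)
 10  11101→1 (0)
 11  11010→1 (1)
 12  10101→1 (0)
 13  01010→0 (0)
 14  10100→1 (0)
 15  01000→0 (0)

1111000110111010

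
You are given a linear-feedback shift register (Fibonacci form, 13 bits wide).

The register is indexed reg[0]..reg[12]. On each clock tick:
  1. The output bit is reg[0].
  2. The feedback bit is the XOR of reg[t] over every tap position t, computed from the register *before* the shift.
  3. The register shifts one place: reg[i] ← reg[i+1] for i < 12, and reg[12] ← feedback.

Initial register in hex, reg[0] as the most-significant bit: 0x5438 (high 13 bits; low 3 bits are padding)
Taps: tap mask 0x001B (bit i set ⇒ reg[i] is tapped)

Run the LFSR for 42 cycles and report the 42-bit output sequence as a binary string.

tick  register→output (feedback)
  0  0101010000111→0 (0)
  1  1010100001110→1 (0)
  2  0101000011100→0 (0)
  3  1010000111000→1 (1)
  4  0100001110001→0 (1)
  5  1000011100011→1 (1)
  6  0000111000111→0 (1)
  7  0001110001111→0 (0)
  8  0011100011110→0 (0)
  9  0111000111100→0 (0)
 10  1110001111000→1 (0)
 11  1100011110000→1 (0)
 12  1000111100000→1 (0)
 13  0001111000000→0 (0)
 14  0011110000000→0 (0)
 15  0111100000000→0 (1)
 16  1111000000001→1 (1)
 17  1110000000011→1 (0)
 18  1100000000110→1 (0)
 19  1000000001100→1 (1)
 20  0000000011001→0 (0)
 21  0000000110010→0 (0)
 22  0000001100100→0 (0)
 23  0000011001000→0 (0)
 24  0000110010000→0 (1)
 25  0001100100001→0 (0)
 26  0011001000010→0 (1)
 27  0110010000101→0 (1)
 28  1100100001011→1 (1)
 29  1001000010111→1 (0)
 30  0010000101110→0 (0)
 31  0100001011100→0 (1)
 32  1000010111001→1 (1)
 33  0000101110011→0 (1)
 34  0001011100111→0 (1)
 35  0010111001111→0 (1)
 36  0101110011111→0 (1)
 37  1011100111111→1 (1)
 38  0111001111111→0 (0)
 39  1110011111110→1 (0)
 40  1100111111100→1 (1)
 41  1001111111001→1 (1)

010101000011100011110000000011001000010111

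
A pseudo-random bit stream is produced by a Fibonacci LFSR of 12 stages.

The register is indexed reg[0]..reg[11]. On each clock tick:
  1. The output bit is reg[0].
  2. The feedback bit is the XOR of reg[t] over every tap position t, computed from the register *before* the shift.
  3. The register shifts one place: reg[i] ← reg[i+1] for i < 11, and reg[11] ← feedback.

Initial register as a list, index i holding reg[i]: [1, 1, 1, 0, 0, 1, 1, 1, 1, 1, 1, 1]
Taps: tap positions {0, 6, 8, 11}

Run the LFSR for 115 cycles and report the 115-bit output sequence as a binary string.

step | reg (before) | out | fb
   0 | 111001111111 | 1 | 0
   1 | 110011111110 | 1 | 1
   2 | 100111111101 | 1 | 0
   3 | 001111111010 | 0 | 0
   4 | 011111110100 | 0 | 1
   5 | 111111101001 | 1 | 0
   6 | 111111010010 | 1 | 1
   7 | 111110100101 | 1 | 1
   8 | 111101001011 | 1 | 1
   9 | 111010010111 | 1 | 0
  10 | 110100101110 | 1 | 1
  11 | 101001011101 | 1 | 1
  12 | 010010111011 | 0 | 1
  13 | 100101110111 | 1 | 1
  14 | 001011101111 | 0 | 1
  15 | 010111011111 | 0 | 0
  16 | 101110111110 | 1 | 1
  17 | 011101111101 | 0 | 1
  18 | 111011111011 | 1 | 0
  19 | 110111110110 | 1 | 0
  20 | 101111101100 | 1 | 1
  21 | 011111011001 | 0 | 0
  22 | 111110110010 | 1 | 0
  23 | 111101100100 | 1 | 0
  24 | 111011001000 | 1 | 0
  25 | 110110010000 | 1 | 1
  26 | 101100100001 | 1 | 1
  27 | 011001000011 | 0 | 1
  28 | 110010000111 | 1 | 0
  29 | 100100001110 | 1 | 0
  30 | 001000011100 | 0 | 1
  31 | 010000111001 | 0 | 1
  32 | 100001110011 | 1 | 1
  33 | 000011100111 | 0 | 0
  34 | 000111001110 | 0 | 1
  35 | 001110011101 | 0 | 0
  36 | 011100111010 | 0 | 0
  37 | 111001110100 | 1 | 0
  38 | 110011101000 | 1 | 1
  39 | 100111010001 | 1 | 0
  40 | 001110100010 | 0 | 1
  41 | 011101000101 | 0 | 1
  42 | 111010001011 | 1 | 1
  43 | 110100010111 | 1 | 0
  44 | 101000101110 | 1 | 1
  45 | 010001011101 | 0 | 0
  46 | 100010111010 | 1 | 1
  47 | 000101110101 | 0 | 0
  48 | 001011101010 | 0 | 0
  49 | 010111010100 | 0 | 0
  50 | 101110101000 | 1 | 1
  51 | 011101010001 | 0 | 1
  52 | 111010100011 | 1 | 1
  53 | 110101000111 | 1 | 0
  54 | 101010001110 | 1 | 0
  55 | 010100011100 | 0 | 1
  56 | 101000111001 | 1 | 0
  57 | 010001110010 | 0 | 1
  58 | 100011100101 | 1 | 1
  59 | 000111001011 | 0 | 0
  60 | 001110010110 | 0 | 0
  61 | 011100101100 | 0 | 0
  62 | 111001011000 | 1 | 0
  63 | 110010110000 | 1 | 0
  64 | 100101100000 | 1 | 0
  65 | 001011000000 | 0 | 0
  66 | 010110000000 | 0 | 0
  67 | 101100000000 | 1 | 1
  68 | 011000000001 | 0 | 1
  69 | 110000000011 | 1 | 0
  70 | 100000000110 | 1 | 1
  71 | 000000001101 | 0 | 0
  72 | 000000011010 | 0 | 1
  73 | 000000110101 | 0 | 0
  74 | 000001101010 | 0 | 0
  75 | 000011010100 | 0 | 0
  76 | 000110101000 | 0 | 0
  77 | 001101010000 | 0 | 0
  78 | 011010100000 | 0 | 1
  79 | 110101000001 | 1 | 0
  80 | 101010000010 | 1 | 1
  81 | 010100000101 | 0 | 1
  82 | 101000001011 | 1 | 1
  83 | 010000010111 | 0 | 1
  84 | 100000101111 | 1 | 0
  85 | 000001011110 | 0 | 1
  86 | 000010111101 | 0 | 1
  87 | 000101111011 | 0 | 1
  88 | 001011110111 | 0 | 0
  89 | 010111101110 | 0 | 0
  90 | 101111011100 | 1 | 0
  91 | 011110111000 | 0 | 0
  92 | 111101110000 | 1 | 0
  93 | 111011100000 | 1 | 0
  94 | 110111000000 | 1 | 1
  95 | 101110000001 | 1 | 0
  96 | 011100000010 | 0 | 0
  97 | 111000000100 | 1 | 1
  98 | 110000001001 | 1 | 1
  99 | 100000010011 | 1 | 0
 100 | 000000100110 | 0 | 1
 101 | 000001001101 | 0 | 0
 102 | 000010011010 | 0 | 1
 103 | 000100110101 | 0 | 0
 104 | 001001101010 | 0 | 0
 105 | 010011010100 | 0 | 0
 106 | 100110101000 | 1 | 1
 107 | 001101010001 | 0 | 1
 108 | 011010100011 | 0 | 0
 109 | 110101000110 | 1 | 1
 110 | 101010001101 | 1 | 1
 111 | 010100011011 | 0 | 0
 112 | 101000110110 | 1 | 0
 113 | 010001101100 | 0 | 0
 114 | 100011011000 | 1 | 0

1110011111110100101110111110110010000111001110100010111010100011100101100000000110101000001011110111000000100110101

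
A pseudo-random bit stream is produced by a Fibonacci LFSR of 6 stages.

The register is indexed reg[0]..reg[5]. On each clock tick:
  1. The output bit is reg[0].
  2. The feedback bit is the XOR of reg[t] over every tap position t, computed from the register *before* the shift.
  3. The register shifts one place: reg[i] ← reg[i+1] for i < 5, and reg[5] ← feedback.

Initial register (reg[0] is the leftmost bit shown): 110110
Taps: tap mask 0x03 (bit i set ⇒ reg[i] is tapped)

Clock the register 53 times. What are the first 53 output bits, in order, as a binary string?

11011001101010111111000001000011000101001111010001110

k : reg_k → out_k, fb_k
0: 110110 → 1, fb=0
1: 101100 → 1, fb=1
2: 011001 → 0, fb=1
3: 110011 → 1, fb=0
4: 100110 → 1, fb=1
5: 001101 → 0, fb=0
6: 011010 → 0, fb=1
7: 110101 → 1, fb=0
8: 101010 → 1, fb=1
9: 010101 → 0, fb=1
10: 101011 → 1, fb=1
11: 010111 → 0, fb=1
12: 101111 → 1, fb=1
13: 011111 → 0, fb=1
14: 111111 → 1, fb=0
15: 111110 → 1, fb=0
16: 111100 → 1, fb=0
17: 111000 → 1, fb=0
18: 110000 → 1, fb=0
19: 100000 → 1, fb=1
20: 000001 → 0, fb=0
21: 000010 → 0, fb=0
22: 000100 → 0, fb=0
23: 001000 → 0, fb=0
24: 010000 → 0, fb=1
25: 100001 → 1, fb=1
26: 000011 → 0, fb=0
27: 000110 → 0, fb=0
28: 001100 → 0, fb=0
29: 011000 → 0, fb=1
30: 110001 → 1, fb=0
31: 100010 → 1, fb=1
32: 000101 → 0, fb=0
33: 001010 → 0, fb=0
34: 010100 → 0, fb=1
35: 101001 → 1, fb=1
36: 010011 → 0, fb=1
37: 100111 → 1, fb=1
38: 001111 → 0, fb=0
39: 011110 → 0, fb=1
40: 111101 → 1, fb=0
41: 111010 → 1, fb=0
42: 110100 → 1, fb=0
43: 101000 → 1, fb=1
44: 010001 → 0, fb=1
45: 100011 → 1, fb=1
46: 000111 → 0, fb=0
47: 001110 → 0, fb=0
48: 011100 → 0, fb=1
49: 111001 → 1, fb=0
50: 110010 → 1, fb=0
51: 100100 → 1, fb=1
52: 001001 → 0, fb=0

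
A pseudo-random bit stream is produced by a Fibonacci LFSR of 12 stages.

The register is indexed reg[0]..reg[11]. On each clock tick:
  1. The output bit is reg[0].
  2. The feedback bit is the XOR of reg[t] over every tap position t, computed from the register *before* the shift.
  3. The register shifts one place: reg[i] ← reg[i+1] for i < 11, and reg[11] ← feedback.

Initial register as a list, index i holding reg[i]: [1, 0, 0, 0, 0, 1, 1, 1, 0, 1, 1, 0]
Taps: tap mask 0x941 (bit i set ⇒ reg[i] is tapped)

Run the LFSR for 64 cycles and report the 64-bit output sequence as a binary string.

1000011101100010100110010110110010110101100001100011110110001001

step | reg (before) | out | fb
   0 | 100001110110 | 1 | 0
   1 | 000011101100 | 0 | 0
   2 | 000111011000 | 0 | 1
   3 | 001110110001 | 0 | 0
   4 | 011101100010 | 0 | 1
   5 | 111011000101 | 1 | 0
   6 | 110110001010 | 1 | 0
   7 | 101100010100 | 1 | 1
   8 | 011000101001 | 0 | 1
   9 | 110001010011 | 1 | 0
  10 | 100010100110 | 1 | 0
  11 | 000101001100 | 0 | 1
  12 | 001010011001 | 0 | 0
  13 | 010100110010 | 0 | 1
  14 | 101001100101 | 1 | 1
  15 | 010011001011 | 0 | 0
  16 | 100110010110 | 1 | 1
  17 | 001100101101 | 0 | 1
  18 | 011001011011 | 0 | 0
  19 | 110010110110 | 1 | 0
  20 | 100101101100 | 1 | 1
  21 | 001011011001 | 0 | 0
  22 | 010110110010 | 0 | 1
  23 | 101101100101 | 1 | 1
  24 | 011011001011 | 0 | 0
  25 | 110110010110 | 1 | 1
  26 | 101100101101 | 1 | 0
  27 | 011001011010 | 0 | 1
  28 | 110010110101 | 1 | 1
  29 | 100101101011 | 1 | 0
  30 | 001011010110 | 0 | 0
  31 | 010110101100 | 0 | 0
  32 | 101101011000 | 1 | 0
  33 | 011010110000 | 0 | 1
  34 | 110101100001 | 1 | 1
  35 | 101011000011 | 1 | 0
  36 | 010110000110 | 0 | 0
  37 | 101100001100 | 1 | 0
  38 | 011000011000 | 0 | 1
  39 | 110000110001 | 1 | 1
  40 | 100001100011 | 1 | 1
  41 | 000011000111 | 0 | 1
  42 | 000110001111 | 0 | 0
  43 | 001100011110 | 0 | 1
  44 | 011000111101 | 0 | 1
  45 | 110001111011 | 1 | 0
  46 | 100011110110 | 1 | 0
  47 | 000111101100 | 0 | 0
  48 | 001111011000 | 0 | 1
  49 | 011110110001 | 0 | 0
  50 | 111101100010 | 1 | 0
  51 | 111011000100 | 1 | 1
  52 | 110110001001 | 1 | 1
  53 | 101100010011 | 1 | 0
  54 | 011000100110 | 0 | 1
  55 | 110001001101 | 1 | 1
  56 | 100010011011 | 1 | 1
  57 | 000100110111 | 0 | 0
  58 | 001001101110 | 0 | 0
  59 | 010011011100 | 0 | 1
  60 | 100110111001 | 1 | 0
  61 | 001101110010 | 0 | 1
  62 | 011011100101 | 0 | 0
  63 | 110111001010 | 1 | 0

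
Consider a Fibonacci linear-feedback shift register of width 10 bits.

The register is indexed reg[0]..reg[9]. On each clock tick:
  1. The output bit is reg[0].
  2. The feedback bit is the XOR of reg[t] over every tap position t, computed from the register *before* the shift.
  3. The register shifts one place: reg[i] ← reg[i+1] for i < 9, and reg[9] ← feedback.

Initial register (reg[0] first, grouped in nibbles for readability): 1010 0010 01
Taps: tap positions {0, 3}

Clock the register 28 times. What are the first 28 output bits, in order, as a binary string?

1010001001101100010000111001

step | reg (before) | out | fb
   0 | 1010001001 | 1 | 1
   1 | 0100010011 | 0 | 0
   2 | 1000100110 | 1 | 1
   3 | 0001001101 | 0 | 1
   4 | 0010011011 | 0 | 0
   5 | 0100110110 | 0 | 0
   6 | 1001101100 | 1 | 0
   7 | 0011011000 | 0 | 1
   8 | 0110110001 | 0 | 0
   9 | 1101100010 | 1 | 0
  10 | 1011000100 | 1 | 0
  11 | 0110001000 | 0 | 0
  12 | 1100010000 | 1 | 1
  13 | 1000100001 | 1 | 1
  14 | 0001000011 | 0 | 1
  15 | 0010000111 | 0 | 0
  16 | 0100001110 | 0 | 0
  17 | 1000011100 | 1 | 1
  18 | 0000111001 | 0 | 0
  19 | 0001110010 | 0 | 1
  20 | 0011100101 | 0 | 1
  21 | 0111001011 | 0 | 1
  22 | 1110010111 | 1 | 1
  23 | 1100101111 | 1 | 1
  24 | 1001011111 | 1 | 0
  25 | 0010111110 | 0 | 0
  26 | 0101111100 | 0 | 1
  27 | 1011111001 | 1 | 0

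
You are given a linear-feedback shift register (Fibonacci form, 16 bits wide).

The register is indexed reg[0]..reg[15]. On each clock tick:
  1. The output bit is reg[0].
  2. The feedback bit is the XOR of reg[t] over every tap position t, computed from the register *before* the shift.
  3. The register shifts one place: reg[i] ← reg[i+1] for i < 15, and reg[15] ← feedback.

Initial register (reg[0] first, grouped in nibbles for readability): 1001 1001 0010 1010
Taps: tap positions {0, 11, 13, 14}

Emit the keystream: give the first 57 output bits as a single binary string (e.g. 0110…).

100110010010101000001010100011001100010101011011100010101

step | reg (before) | out | fb
   0 | 1001100100101010 | 1 | 0
   1 | 0011001001010100 | 0 | 0
   2 | 0110010010101000 | 0 | 0
   3 | 1100100101010000 | 1 | 0
   4 | 1001001010100000 | 1 | 1
   5 | 0010010101000001 | 0 | 0
   6 | 0100101010000010 | 0 | 1
   7 | 1001010100000101 | 1 | 0
   8 | 0010101000001010 | 0 | 1
   9 | 0101010000010101 | 0 | 0
  10 | 1010100000101010 | 1 | 0
  11 | 0101000001010100 | 0 | 0
  12 | 1010000010101000 | 1 | 1
  13 | 0100000101010001 | 0 | 1
  14 | 1000001010100011 | 1 | 0
  15 | 0000010101000110 | 0 | 0
  16 | 0000101010001100 | 0 | 1
  17 | 0001010100011001 | 0 | 1
  18 | 0010101000110011 | 0 | 0
  19 | 0101010001100110 | 0 | 0
  20 | 1010100011001100 | 1 | 0
  21 | 0101000110011000 | 0 | 1
  22 | 1010001100110001 | 1 | 0
  23 | 0100011001100010 | 0 | 1
  24 | 1000110011000101 | 1 | 0
  25 | 0001100110001010 | 0 | 1
  26 | 0011001100010101 | 0 | 0
  27 | 0110011000101010 | 0 | 1
  28 | 1100110001010101 | 1 | 1
  29 | 1001100010101011 | 1 | 0
  30 | 0011000101010110 | 0 | 1
  31 | 0110001010101101 | 0 | 1
  32 | 1100010101011011 | 1 | 1
  33 | 1000101010110111 | 1 | 0
  34 | 0001010101101110 | 0 | 0
  35 | 0010101011011100 | 0 | 0
  36 | 0101010110111000 | 0 | 1
  37 | 1010101101110001 | 1 | 0
  38 | 0101011011100010 | 0 | 1
  39 | 1010110111000101 | 1 | 0
  40 | 0101101110001010 | 0 | 1
  41 | 1011011100010101 | 1 | 1
  42 | 0110111000101011 | 0 | 1
  43 | 1101110001010111 | 1 | 0
  44 | 1011100010101110 | 1 | 1
  45 | 0111000101011101 | 0 | 0
  46 | 1110001010111010 | 1 | 1
  47 | 1100010101110101 | 1 | 1
  48 | 1000101011101011 | 1 | 0
  49 | 0001010111010110 | 0 | 1
  50 | 0010101110101101 | 0 | 1
  51 | 0101011101011011 | 0 | 0
  52 | 1010111010110110 | 1 | 0
  53 | 0101110101101100 | 0 | 1
  54 | 1011101011011001 | 1 | 0
  55 | 0111010110110010 | 0 | 0
  56 | 1110101101100100 | 1 | 0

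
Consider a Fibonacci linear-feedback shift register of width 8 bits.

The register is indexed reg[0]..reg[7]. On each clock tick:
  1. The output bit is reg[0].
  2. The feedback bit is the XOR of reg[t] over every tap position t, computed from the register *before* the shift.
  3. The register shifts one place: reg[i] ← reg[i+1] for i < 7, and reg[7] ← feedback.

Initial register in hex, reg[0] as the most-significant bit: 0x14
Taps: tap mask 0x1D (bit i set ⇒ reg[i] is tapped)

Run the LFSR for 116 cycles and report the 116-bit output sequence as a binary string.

00010100101010011101110110011110111111010011001101010001100000111010101011111001010000100111111110000101111000110100

tick  register→output (feedback)
  0  00010100→0 (1)
  1  00101001→0 (0)
  2  01010010→0 (1)
  3  10100101→1 (0)
  4  01001010→0 (1)
  5  10010101→1 (0)
  6  00101010→0 (0)
  7  01010100→0 (1)
  8  10101001→1 (1)
  9  01010011→0 (1)
 10  10100111→1 (0)
 11  01001110→0 (1)
 12  10011101→1 (1)
 13  00111011→0 (1)
 14  01110111→0 (0)
 15  11101110→1 (1)
 16  11011101→1 (1)
 17  10111011→1 (0)
 18  01110110→0 (0)
 19  11101100→1 (1)
 20  11011001→1 (1)
 21  10110011→1 (1)
 22  01100111→0 (1)
 23  11001111→1 (0)
 24  10011110→1 (1)
 25  00111101→0 (1)
 26  01111011→0 (1)
 27  11110111→1 (1)
 28  11101111→1 (1)
 29  11011111→1 (1)
 30  10111111→1 (0)
 31  01111110→0 (1)
 32  11111101→1 (0)
 33  11111010→1 (0)
 34  11110100→1 (1)
 35  11101001→1 (1)
 36  11010011→1 (0)
 37  10100110→1 (0)
 38  01001100→0 (1)
 39  10011001→1 (1)
 40  00110011→0 (0)
 41  01100110→0 (1)
 42  11001101→1 (0)
 43  10011010→1 (1)
 44  00110101→0 (0)
 45  01101010→0 (0)
 46  11010100→1 (0)
 47  10101000→1 (1)
 48  01010001→0 (1)
 49  10100011→1 (0)
 50  01000110→0 (0)
 51  10001100→1 (0)
 52  00011000→0 (0)
 53  00110000→0 (0)
 54  01100000→0 (1)
 55  11000001→1 (1)
 56  10000011→1 (1)
 57  00000111→0 (0)
 58  00001110→0 (1)
 59  00011101→0 (0)
 60  00111010→0 (1)
 61  01110101→0 (0)
 62  11101010→1 (1)
 63  11010101→1 (0)
 64  10101010→1 (1)
 65  01010101→0 (1)
 66  10101011→1 (1)
 67  01010111→0 (1)
 68  10101111→1 (1)
 69  01011111→0 (0)
 70  10111110→1 (0)
 71  01111100→0 (1)
 72  11111001→1 (0)
 73  11110010→1 (1)
 74  11100101→1 (0)
 75  11001010→1 (0)
 76  10010100→1 (0)
 77  00101000→0 (0)
 78  01010000→0 (1)
 79  10100001→1 (0)
 80  01000010→0 (0)
 81  10000100→1 (1)
 82  00001001→0 (1)
 83  00010011→0 (1)
 84  00100111→0 (1)
 85  01001111→0 (1)
 86  10011111→1 (1)
 87  00111111→0 (1)
 88  01111111→0 (1)
 89  11111111→1 (0)
 90  11111110→1 (0)
 91  11111100→1 (0)
 92  11111000→1 (0)
 93  11110000→1 (1)
 94  11100001→1 (0)
 95  11000010→1 (1)
 96  10000101→1 (1)
 97  00001011→0 (1)
 98  00010111→0 (1)
 99  00101111→0 (0)
100  01011110→0 (0)
101  10111100→1 (0)
102  01111000→0 (1)
103  11110001→1 (1)
104  11100011→1 (0)
105  11000110→1 (1)
106  10001101→1 (0)
107  00011010→0 (0)
108  00110100→0 (0)
109  01101000→0 (0)
110  11010000→1 (0)
111  10100000→1 (0)
112  01000000→0 (0)
113  10000000→1 (1)
114  00000001→0 (0)
115  00000010→0 (0)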